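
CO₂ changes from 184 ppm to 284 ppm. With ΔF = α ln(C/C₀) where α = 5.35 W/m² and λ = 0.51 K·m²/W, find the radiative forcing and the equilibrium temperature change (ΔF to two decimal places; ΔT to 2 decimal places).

ΔF = 2.32 W/m²; ΔT = 1.18 K

CO₂: 5.35 × ln(284/184) = 5.35 × ln(1.54348) = 5.35 × 0.43404 = 2.3221 W/m².
ΔT = λ ΔF = 0.51 × 2.32 = 1.1832 K.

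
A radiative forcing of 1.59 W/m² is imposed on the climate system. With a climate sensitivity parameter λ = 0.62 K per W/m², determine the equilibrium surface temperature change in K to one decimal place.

ΔT = λ ΔF = 0.62 × 1.59 = 0.9858 K.

ΔT = 1.0 K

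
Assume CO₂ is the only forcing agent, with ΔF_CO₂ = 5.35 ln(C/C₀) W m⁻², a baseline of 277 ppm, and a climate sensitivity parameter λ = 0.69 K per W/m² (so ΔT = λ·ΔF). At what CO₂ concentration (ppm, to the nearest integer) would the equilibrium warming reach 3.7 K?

C ≈ 755 ppm

Required forcing: ΔF = ΔT/λ = 3.7/0.69 = 5.3623 W/m².
Then ln(C/277) = ΔF/5.35 = 5.3623/5.35 = 1.00230.
So C = 277 × e^1.00230 = 277 × 2.72454 = 754.70 ppm.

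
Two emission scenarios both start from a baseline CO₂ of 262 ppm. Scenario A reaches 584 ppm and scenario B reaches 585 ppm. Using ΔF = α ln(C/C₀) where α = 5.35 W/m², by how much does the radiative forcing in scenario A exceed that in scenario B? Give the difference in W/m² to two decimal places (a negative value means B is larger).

ΔF_A = 5.35 ln(584/262) = 5.35 × 0.80156 = 4.2883 W/m².
ΔF_B = 5.35 ln(585/262) = 5.35 × 0.80327 = 4.2975 W/m².
Difference: 4.2883 − 4.2975 = -0.0092 W/m².

ΔF_A − ΔF_B = -0.01 W/m²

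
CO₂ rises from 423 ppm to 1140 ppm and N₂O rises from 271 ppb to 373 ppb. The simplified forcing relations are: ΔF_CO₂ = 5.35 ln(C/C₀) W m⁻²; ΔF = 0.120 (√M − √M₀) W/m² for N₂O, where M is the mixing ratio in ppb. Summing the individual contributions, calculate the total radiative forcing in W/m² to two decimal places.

ΔF = 5.65 W/m²

CO₂: 5.35 × ln(1140/423) = 5.35 × ln(2.69504) = 5.35 × 0.99141 = 5.3040 W/m².
N₂O: 0.120 × (√373 − √271) = 0.120 × (19.3132 − 16.4621) = 0.120 × 2.8511 = 0.3421 W/m².
Total ΔF = 5.3040 + 0.3421 = 5.6461 W/m².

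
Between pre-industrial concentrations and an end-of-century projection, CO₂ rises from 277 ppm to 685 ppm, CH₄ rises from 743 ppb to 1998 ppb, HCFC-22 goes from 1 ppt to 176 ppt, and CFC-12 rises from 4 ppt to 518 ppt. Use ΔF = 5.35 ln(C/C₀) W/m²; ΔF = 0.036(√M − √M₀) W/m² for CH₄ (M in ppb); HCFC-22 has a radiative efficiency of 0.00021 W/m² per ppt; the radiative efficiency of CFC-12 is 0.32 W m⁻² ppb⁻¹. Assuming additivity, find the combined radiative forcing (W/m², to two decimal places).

CO₂: 5.35 × ln(685/277) = 5.35 × ln(2.47292) = 5.35 × 0.90540 = 4.8439 W/m².
CH₄: 0.036 × (√1998 − √743) = 0.036 × (44.6990 − 27.2580) = 0.036 × 17.4410 = 0.6279 W/m².
HCFC-22: ΔF = 0.00021 × (176 − 1) = 0.00021 × 175 = 0.0368 W/m².
CFC-12: Δ = 518 − 4 = 514 ppt = 0.514 ppb; ΔF = 0.32 × 0.514 = 0.1645 W/m².
Total ΔF = 4.8439 + 0.6279 + 0.0368 + 0.1645 = 5.6731 W/m².

ΔF = 5.67 W/m²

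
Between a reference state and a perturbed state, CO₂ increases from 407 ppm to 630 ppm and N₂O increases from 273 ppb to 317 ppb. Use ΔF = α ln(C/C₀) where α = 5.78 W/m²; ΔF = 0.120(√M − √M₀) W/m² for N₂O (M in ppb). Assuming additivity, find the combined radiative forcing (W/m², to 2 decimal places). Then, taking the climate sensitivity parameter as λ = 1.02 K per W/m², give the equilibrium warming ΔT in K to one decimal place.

CO₂: 5.78 × ln(630/407) = 5.78 × ln(1.54791) = 5.78 × 0.43691 = 2.5253 W/m².
N₂O: 0.120 × (√317 − √273) = 0.120 × (17.8045 − 16.5227) = 0.120 × 1.2818 = 0.1538 W/m².
Total ΔF = 2.5253 + 0.1538 = 2.6791 W/m².
ΔT = λ ΔF = 1.02 × 2.68 = 2.7336 K.

ΔF = 2.68 W/m²; ΔT = 2.7 K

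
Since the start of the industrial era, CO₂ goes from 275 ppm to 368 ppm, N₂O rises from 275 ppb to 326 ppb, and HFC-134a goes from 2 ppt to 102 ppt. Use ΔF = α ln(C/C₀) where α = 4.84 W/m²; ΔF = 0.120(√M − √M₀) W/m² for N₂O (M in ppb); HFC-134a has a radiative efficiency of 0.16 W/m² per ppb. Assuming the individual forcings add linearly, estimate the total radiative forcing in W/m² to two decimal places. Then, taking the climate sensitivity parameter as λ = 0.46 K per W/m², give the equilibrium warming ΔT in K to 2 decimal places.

ΔF = 1.60 W/m²; ΔT = 0.74 K

CO₂: 4.84 × ln(368/275) = 4.84 × ln(1.33818) = 4.84 × 0.29131 = 1.4099 W/m².
N₂O: 0.120 × (√326 − √275) = 0.120 × (18.0555 − 16.5831) = 0.120 × 1.4724 = 0.1767 W/m².
HFC-134a: Δ = 102 − 2 = 100 ppt = 0.100 ppb; ΔF = 0.16 × 0.100 = 0.0160 W/m².
Total ΔF = 1.4099 + 0.1767 + 0.0160 = 1.6026 W/m².
ΔT = λ ΔF = 0.46 × 1.60 = 0.7360 K.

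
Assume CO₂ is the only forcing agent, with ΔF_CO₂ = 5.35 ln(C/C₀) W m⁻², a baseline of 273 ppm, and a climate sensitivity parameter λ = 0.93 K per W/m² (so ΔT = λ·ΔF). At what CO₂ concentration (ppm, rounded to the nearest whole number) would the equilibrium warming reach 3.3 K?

Required forcing: ΔF = ΔT/λ = 3.3/0.93 = 3.5484 W/m².
Then ln(C/273) = ΔF/5.35 = 3.5484/5.35 = 0.66325.
So C = 273 × e^0.66325 = 273 × 1.94109 = 529.92 ppm.

C ≈ 530 ppm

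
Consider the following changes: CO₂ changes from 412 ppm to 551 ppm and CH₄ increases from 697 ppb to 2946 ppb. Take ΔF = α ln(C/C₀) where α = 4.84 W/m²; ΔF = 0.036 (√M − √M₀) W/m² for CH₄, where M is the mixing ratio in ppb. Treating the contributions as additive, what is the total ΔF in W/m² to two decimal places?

CO₂: 4.84 × ln(551/412) = 4.84 × ln(1.33738) = 4.84 × 0.29071 = 1.4070 W/m².
CH₄: 0.036 × (√2946 − √697) = 0.036 × (54.2771 − 26.4008) = 0.036 × 27.8763 = 1.0035 W/m².
Total ΔF = 1.4070 + 1.0035 = 2.4105 W/m².

ΔF = 2.41 W/m²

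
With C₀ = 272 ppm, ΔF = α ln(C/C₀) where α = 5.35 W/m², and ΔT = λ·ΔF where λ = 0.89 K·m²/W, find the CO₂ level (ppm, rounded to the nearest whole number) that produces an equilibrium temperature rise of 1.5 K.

C ≈ 373 ppm

Required forcing: ΔF = ΔT/λ = 1.5/0.89 = 1.6854 W/m².
Then ln(C/272) = ΔF/5.35 = 1.6854/5.35 = 0.31503.
So C = 272 × e^0.31503 = 272 × 1.37030 = 372.72 ppm.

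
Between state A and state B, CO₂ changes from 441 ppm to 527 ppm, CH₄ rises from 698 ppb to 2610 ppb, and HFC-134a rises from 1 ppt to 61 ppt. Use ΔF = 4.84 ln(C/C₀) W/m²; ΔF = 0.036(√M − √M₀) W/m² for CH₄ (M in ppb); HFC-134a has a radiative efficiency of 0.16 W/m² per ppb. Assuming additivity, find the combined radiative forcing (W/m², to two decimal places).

ΔF = 1.76 W/m²

CO₂: 4.84 × ln(527/441) = 4.84 × ln(1.19501) = 4.84 × 0.17815 = 0.8622 W/m².
CH₄: 0.036 × (√2610 − √698) = 0.036 × (51.0882 − 26.4197) = 0.036 × 24.6685 = 0.8881 W/m².
HFC-134a: Δ = 61 − 1 = 60 ppt = 0.060 ppb; ΔF = 0.16 × 0.060 = 0.0096 W/m².
Total ΔF = 0.8622 + 0.8881 + 0.0096 = 1.7599 W/m².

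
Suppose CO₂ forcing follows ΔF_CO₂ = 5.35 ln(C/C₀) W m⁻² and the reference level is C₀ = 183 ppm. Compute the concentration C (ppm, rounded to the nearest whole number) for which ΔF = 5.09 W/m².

Set 5.35 ln(C/183) = 5.09, so ln(C/183) = 5.09/5.35 = 0.95140.
Then C/183 = e^0.95140 = 2.58933, giving C = 183 × 2.58933 = 473.85 ppm.

C ≈ 474 ppm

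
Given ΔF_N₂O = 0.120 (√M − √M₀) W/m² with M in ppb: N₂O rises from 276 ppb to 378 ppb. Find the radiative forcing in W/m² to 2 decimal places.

N₂O: 0.120 × (√378 − √276) = 0.120 × (19.4422 − 16.6132) = 0.120 × 2.8290 = 0.3395 W/m².

ΔF = 0.34 W/m²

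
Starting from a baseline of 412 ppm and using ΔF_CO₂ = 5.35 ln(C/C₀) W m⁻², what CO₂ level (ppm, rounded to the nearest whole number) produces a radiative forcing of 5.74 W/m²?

C ≈ 1205 ppm

Set 5.35 ln(C/412) = 5.74, so ln(C/412) = 5.74/5.35 = 1.07290.
Then C/412 = e^1.07290 = 2.92385, giving C = 412 × 2.92385 = 1204.63 ppm.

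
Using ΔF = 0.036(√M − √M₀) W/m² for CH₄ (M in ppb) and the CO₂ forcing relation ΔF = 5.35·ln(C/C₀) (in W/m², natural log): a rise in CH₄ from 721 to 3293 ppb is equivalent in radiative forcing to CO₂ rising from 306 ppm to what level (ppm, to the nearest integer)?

C ≈ 376 ppm

CH₄ forcing: 0.036 × (√3293 − √721) = 0.036 × (57.3847 − 26.8514) = 0.036 × 30.5333 = 1.09920 W/m².
Set 5.35 ln(C/306) = 1.09920: ln(C/306) = 1.09920/5.35 = 0.20546, so C = 306 × e^0.20546 = 306 × 1.22809 = 375.80 ppm.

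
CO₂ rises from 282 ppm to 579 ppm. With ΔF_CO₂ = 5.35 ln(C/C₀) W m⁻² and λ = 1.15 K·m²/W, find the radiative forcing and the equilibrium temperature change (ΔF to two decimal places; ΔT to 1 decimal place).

CO₂: 5.35 × ln(579/282) = 5.35 × ln(2.05319) = 5.35 × 0.71939 = 3.8487 W/m².
ΔT = λ ΔF = 1.15 × 3.85 = 4.4275 K.

ΔF = 3.85 W/m²; ΔT = 4.4 K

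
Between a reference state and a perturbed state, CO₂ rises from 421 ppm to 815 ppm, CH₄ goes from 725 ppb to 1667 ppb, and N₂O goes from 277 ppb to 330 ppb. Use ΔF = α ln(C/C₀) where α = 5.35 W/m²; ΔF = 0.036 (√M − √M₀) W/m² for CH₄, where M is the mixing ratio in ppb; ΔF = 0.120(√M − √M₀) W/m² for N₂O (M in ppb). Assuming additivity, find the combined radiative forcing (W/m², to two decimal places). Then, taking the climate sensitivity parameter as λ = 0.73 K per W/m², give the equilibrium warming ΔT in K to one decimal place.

CO₂: 5.35 × ln(815/421) = 5.35 × ln(1.93587) = 5.35 × 0.66056 = 3.5340 W/m².
CH₄: 0.036 × (√1667 − √725) = 0.036 × (40.8289 − 26.9258) = 0.036 × 13.9031 = 0.5005 W/m².
N₂O: 0.120 × (√330 − √277) = 0.120 × (18.1659 − 16.6433) = 0.120 × 1.5226 = 0.1827 W/m².
Total ΔF = 3.5340 + 0.5005 + 0.1827 = 4.2172 W/m².
ΔT = λ ΔF = 0.73 × 4.22 = 3.0806 K.

ΔF = 4.22 W/m²; ΔT = 3.1 K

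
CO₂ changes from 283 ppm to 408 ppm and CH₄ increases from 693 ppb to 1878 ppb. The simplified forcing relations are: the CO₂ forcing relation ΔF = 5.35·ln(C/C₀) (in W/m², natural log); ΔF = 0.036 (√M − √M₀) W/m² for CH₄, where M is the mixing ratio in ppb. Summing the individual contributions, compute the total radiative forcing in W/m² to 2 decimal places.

ΔF = 2.57 W/m²

CO₂: 5.35 × ln(408/283) = 5.35 × ln(1.44170) = 5.35 × 0.36582 = 1.9571 W/m².
CH₄: 0.036 × (√1878 − √693) = 0.036 × (43.3359 − 26.3249) = 0.036 × 17.0110 = 0.6124 W/m².
Total ΔF = 1.9571 + 0.6124 = 2.5695 W/m².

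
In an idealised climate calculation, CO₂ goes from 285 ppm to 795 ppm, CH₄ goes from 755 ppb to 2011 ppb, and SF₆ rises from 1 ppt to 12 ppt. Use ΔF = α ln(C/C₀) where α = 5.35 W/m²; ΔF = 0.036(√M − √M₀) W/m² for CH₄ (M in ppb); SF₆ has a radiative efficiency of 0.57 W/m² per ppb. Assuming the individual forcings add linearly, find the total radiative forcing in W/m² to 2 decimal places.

CO₂: 5.35 × ln(795/285) = 5.35 × ln(2.78947) = 5.35 × 1.02585 = 5.4883 W/m².
CH₄: 0.036 × (√2011 − √755) = 0.036 × (44.8442 − 27.4773) = 0.036 × 17.3669 = 0.6252 W/m².
SF₆: Δ = 12 − 1 = 11 ppt = 0.011 ppb; ΔF = 0.57 × 0.011 = 0.0063 W/m².
Total ΔF = 5.4883 + 0.6252 + 0.0063 = 6.1198 W/m².

ΔF = 6.12 W/m²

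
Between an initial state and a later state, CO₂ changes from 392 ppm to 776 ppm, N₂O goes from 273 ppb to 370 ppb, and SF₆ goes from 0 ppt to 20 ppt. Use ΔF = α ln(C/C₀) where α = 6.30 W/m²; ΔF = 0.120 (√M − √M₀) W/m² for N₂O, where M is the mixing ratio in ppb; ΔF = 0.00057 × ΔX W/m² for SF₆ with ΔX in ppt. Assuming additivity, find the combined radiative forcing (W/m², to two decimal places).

ΔF = 4.64 W/m²

CO₂: 6.30 × ln(776/392) = 6.30 × ln(1.97959) = 6.30 × 0.68289 = 4.3022 W/m².
N₂O: 0.120 × (√370 − √273) = 0.120 × (19.2354 − 16.5227) = 0.120 × 2.7127 = 0.3255 W/m².
SF₆: ΔF = 0.00057 × (20 − 0) = 0.00057 × 20 = 0.0114 W/m².
Total ΔF = 4.3022 + 0.3255 + 0.0114 = 4.6391 W/m².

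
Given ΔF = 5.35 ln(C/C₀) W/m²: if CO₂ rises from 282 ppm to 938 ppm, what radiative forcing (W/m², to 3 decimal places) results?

CO₂: 5.35 × ln(938/282) = 5.35 × ln(3.32624) = 5.35 × 1.20184 = 6.4298 W/m².

ΔF = 6.430 W/m²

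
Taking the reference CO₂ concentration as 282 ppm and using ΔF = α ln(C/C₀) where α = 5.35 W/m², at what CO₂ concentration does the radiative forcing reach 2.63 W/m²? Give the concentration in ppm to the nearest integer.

C ≈ 461 ppm

Set 5.35 ln(C/282) = 2.63, so ln(C/282) = 2.63/5.35 = 0.49159.
Then C/282 = e^0.49159 = 1.63491, giving C = 282 × 1.63491 = 461.04 ppm.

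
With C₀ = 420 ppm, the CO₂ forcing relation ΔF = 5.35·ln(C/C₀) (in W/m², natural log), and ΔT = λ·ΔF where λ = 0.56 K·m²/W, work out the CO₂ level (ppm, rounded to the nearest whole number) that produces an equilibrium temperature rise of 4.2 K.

Required forcing: ΔF = ΔT/λ = 4.2/0.56 = 7.5000 W/m².
Then ln(C/420) = ΔF/5.35 = 7.5000/5.35 = 1.40187.
So C = 420 × e^1.40187 = 420 × 4.06279 = 1706.37 ppm.

C ≈ 1706 ppm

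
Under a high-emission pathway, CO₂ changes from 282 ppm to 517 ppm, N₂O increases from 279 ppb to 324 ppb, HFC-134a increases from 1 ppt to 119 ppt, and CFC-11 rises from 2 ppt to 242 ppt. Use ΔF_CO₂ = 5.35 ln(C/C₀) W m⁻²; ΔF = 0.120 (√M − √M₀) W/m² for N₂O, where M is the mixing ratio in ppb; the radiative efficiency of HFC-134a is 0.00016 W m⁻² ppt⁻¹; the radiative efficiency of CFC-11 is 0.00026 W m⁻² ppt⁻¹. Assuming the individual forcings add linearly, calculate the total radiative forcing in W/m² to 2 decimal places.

CO₂: 5.35 × ln(517/282) = 5.35 × ln(1.83333) = 5.35 × 0.60613 = 3.2428 W/m².
N₂O: 0.120 × (√324 − √279) = 0.120 × (18.0000 − 16.7033) = 0.120 × 1.2967 = 0.1556 W/m².
HFC-134a: ΔF = 0.00016 × (119 − 1) = 0.00016 × 118 = 0.0189 W/m².
CFC-11: ΔF = 0.00026 × (242 − 2) = 0.00026 × 240 = 0.0624 W/m².
Total ΔF = 3.2428 + 0.1556 + 0.0189 + 0.0624 = 3.4797 W/m².

ΔF = 3.48 W/m²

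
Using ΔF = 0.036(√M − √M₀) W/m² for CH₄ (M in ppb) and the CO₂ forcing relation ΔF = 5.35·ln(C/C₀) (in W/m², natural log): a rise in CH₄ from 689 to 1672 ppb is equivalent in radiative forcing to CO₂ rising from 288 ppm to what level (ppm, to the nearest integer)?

C ≈ 318 ppm

CH₄ forcing: 0.036 × (√1672 − √689) = 0.036 × (40.8901 − 26.2488) = 0.036 × 14.6413 = 0.52709 W/m².
Set 5.35 ln(C/288) = 0.52709: ln(C/288) = 0.52709/5.35 = 0.09852, so C = 288 × e^0.09852 = 288 × 1.10354 = 317.82 ppm.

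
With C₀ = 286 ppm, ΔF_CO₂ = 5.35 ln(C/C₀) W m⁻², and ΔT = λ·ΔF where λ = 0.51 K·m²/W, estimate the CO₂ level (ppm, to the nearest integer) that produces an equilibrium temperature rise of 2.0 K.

Required forcing: ΔF = ΔT/λ = 2.0/0.51 = 3.9216 W/m².
Then ln(C/286) = ΔF/5.35 = 3.9216/5.35 = 0.73301.
So C = 286 × e^0.73301 = 286 × 2.08134 = 595.26 ppm.

C ≈ 595 ppm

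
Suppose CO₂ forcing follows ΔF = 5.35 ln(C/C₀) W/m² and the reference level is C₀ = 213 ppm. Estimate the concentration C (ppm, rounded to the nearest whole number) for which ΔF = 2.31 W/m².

Set 5.35 ln(C/213) = 2.31, so ln(C/213) = 2.31/5.35 = 0.43178.
Then C/213 = e^0.43178 = 1.54000, giving C = 213 × 1.54000 = 328.02 ppm.

C ≈ 328 ppm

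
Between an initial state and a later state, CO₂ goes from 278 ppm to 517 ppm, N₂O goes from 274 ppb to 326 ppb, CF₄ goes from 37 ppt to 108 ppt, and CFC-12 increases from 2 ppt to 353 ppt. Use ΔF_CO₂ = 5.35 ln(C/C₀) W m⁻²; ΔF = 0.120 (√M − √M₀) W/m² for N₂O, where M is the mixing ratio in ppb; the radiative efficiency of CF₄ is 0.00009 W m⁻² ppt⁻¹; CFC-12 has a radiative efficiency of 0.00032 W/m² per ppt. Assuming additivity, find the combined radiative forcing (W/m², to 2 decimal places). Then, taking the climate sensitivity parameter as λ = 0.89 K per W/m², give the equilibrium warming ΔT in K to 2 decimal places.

ΔF = 3.62 W/m²; ΔT = 3.22 K

CO₂: 5.35 × ln(517/278) = 5.35 × ln(1.85971) = 5.35 × 0.62042 = 3.3192 W/m².
N₂O: 0.120 × (√326 − √274) = 0.120 × (18.0555 − 16.5529) = 0.120 × 1.5026 = 0.1803 W/m².
CF₄: ΔF = 0.00009 × (108 − 37) = 0.00009 × 71 = 0.0064 W/m².
CFC-12: ΔF = 0.00032 × (353 − 2) = 0.00032 × 351 = 0.1123 W/m².
Total ΔF = 3.3192 + 0.1803 + 0.0064 + 0.1123 = 3.6182 W/m².
ΔT = λ ΔF = 0.89 × 3.62 = 3.2218 K.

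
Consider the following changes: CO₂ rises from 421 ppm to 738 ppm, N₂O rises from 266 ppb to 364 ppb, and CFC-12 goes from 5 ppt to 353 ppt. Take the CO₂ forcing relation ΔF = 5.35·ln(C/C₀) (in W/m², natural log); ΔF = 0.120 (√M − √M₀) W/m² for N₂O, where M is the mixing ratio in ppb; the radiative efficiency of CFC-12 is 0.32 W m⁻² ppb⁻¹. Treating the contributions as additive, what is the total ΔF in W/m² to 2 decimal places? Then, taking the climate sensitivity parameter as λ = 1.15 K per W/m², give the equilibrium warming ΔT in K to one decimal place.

CO₂: 5.35 × ln(738/421) = 5.35 × ln(1.75297) = 5.35 × 0.56131 = 3.0030 W/m².
N₂O: 0.120 × (√364 − √266) = 0.120 × (19.0788 − 16.3095) = 0.120 × 2.7693 = 0.3323 W/m².
CFC-12: Δ = 353 − 5 = 348 ppt = 0.348 ppb; ΔF = 0.32 × 0.348 = 0.1114 W/m².
Total ΔF = 3.0030 + 0.3323 + 0.1114 = 3.4467 W/m².
ΔT = λ ΔF = 1.15 × 3.45 = 3.9675 K.

ΔF = 3.45 W/m²; ΔT = 4.0 K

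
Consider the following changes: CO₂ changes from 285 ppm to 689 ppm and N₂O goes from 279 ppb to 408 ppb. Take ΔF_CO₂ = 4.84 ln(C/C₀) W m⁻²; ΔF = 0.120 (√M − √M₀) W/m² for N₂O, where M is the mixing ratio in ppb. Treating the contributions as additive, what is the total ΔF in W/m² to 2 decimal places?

ΔF = 4.69 W/m²

CO₂: 4.84 × ln(689/285) = 4.84 × ln(2.41754) = 4.84 × 0.88275 = 4.2725 W/m².
N₂O: 0.120 × (√408 − √279) = 0.120 × (20.1990 − 16.7033) = 0.120 × 3.4957 = 0.4195 W/m².
Total ΔF = 4.2725 + 0.4195 = 4.6920 W/m².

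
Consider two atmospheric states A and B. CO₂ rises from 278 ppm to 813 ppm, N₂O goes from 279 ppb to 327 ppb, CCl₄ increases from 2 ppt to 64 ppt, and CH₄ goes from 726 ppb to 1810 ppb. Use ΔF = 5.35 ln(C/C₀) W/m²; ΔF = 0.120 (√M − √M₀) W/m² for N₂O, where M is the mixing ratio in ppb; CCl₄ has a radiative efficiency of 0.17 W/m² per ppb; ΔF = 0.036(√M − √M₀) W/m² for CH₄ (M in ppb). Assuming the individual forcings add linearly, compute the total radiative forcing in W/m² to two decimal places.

ΔF = 6.48 W/m²

CO₂: 5.35 × ln(813/278) = 5.35 × ln(2.92446) = 5.35 × 1.07311 = 5.7411 W/m².
N₂O: 0.120 × (√327 − √279) = 0.120 × (18.0831 − 16.7033) = 0.120 × 1.3798 = 0.1656 W/m².
CCl₄: Δ = 64 − 2 = 62 ppt = 0.062 ppb; ΔF = 0.17 × 0.062 = 0.0105 W/m².
CH₄: 0.036 × (√1810 − √726) = 0.036 × (42.5441 − 26.9444) = 0.036 × 15.5997 = 0.5616 W/m².
Total ΔF = 5.7411 + 0.1656 + 0.0105 + 0.5616 = 6.4788 W/m².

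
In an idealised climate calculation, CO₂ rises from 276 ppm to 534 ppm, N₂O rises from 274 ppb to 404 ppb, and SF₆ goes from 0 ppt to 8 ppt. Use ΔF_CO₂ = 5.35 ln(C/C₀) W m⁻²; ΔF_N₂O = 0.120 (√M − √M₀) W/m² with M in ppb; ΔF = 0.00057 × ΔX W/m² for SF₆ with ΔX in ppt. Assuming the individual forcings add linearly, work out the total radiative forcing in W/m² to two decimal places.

ΔF = 3.96 W/m²

CO₂: 5.35 × ln(534/276) = 5.35 × ln(1.93478) = 5.35 × 0.65999 = 3.5309 W/m².
N₂O: 0.120 × (√404 − √274) = 0.120 × (20.0998 − 16.5529) = 0.120 × 3.5469 = 0.4256 W/m².
SF₆: ΔF = 0.00057 × (8 − 0) = 0.00057 × 8 = 0.0046 W/m².
Total ΔF = 3.5309 + 0.4256 + 0.0046 = 3.9611 W/m².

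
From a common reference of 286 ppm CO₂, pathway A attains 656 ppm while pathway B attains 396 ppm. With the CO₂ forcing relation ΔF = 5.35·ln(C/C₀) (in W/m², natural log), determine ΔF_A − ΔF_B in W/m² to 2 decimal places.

ΔF_A − ΔF_B = 2.70 W/m²

ΔF_A = 5.35 ln(656/286) = 5.35 × 0.83017 = 4.4414 W/m².
ΔF_B = 5.35 ln(396/286) = 5.35 × 0.32542 = 1.7410 W/m².
Difference: 4.4414 − 1.7410 = 2.7004 W/m².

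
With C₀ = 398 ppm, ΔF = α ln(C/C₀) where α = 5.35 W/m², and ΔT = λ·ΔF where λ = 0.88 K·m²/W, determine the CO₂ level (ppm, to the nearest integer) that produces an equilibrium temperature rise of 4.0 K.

Required forcing: ΔF = ΔT/λ = 4.0/0.88 = 4.5455 W/m².
Then ln(C/398) = ΔF/5.35 = 4.5455/5.35 = 0.84963.
So C = 398 × e^0.84963 = 398 × 2.33878 = 930.83 ppm.

C ≈ 931 ppm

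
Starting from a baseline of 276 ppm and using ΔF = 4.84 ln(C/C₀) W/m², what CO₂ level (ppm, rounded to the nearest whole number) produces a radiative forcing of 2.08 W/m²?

Set 4.84 ln(C/276) = 2.08, so ln(C/276) = 2.08/4.84 = 0.42975.
Then C/276 = e^0.42975 = 1.53687, giving C = 276 × 1.53687 = 424.18 ppm.

C ≈ 424 ppm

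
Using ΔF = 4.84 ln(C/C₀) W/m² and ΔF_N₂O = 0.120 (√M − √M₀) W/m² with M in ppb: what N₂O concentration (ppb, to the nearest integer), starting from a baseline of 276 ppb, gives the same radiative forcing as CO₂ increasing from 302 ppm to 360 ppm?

CO₂ forcing: 4.84 × ln(360/302) = 4.84 × 0.175677 = 0.85028 W/m².
Set 0.120(√M − √276) = 0.85028: √M = 0.85028/0.120 + √276 = 7.0857 + 16.6132 = 23.6989.
M = (23.6989)² = 561.64 ppb.

M ≈ 562 ppb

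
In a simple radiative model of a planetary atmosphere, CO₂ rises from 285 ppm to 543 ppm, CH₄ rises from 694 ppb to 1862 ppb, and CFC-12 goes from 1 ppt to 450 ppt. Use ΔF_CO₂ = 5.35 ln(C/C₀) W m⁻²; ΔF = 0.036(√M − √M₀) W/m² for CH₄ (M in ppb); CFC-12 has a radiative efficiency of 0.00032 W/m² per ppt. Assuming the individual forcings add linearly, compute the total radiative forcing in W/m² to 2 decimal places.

CO₂: 5.35 × ln(543/285) = 5.35 × ln(1.90526) = 5.35 × 0.64462 = 3.4487 W/m².
CH₄: 0.036 × (√1862 − √694) = 0.036 × (43.1509 − 26.3439) = 0.036 × 16.8070 = 0.6051 W/m².
CFC-12: ΔF = 0.00032 × (450 − 1) = 0.00032 × 449 = 0.1437 W/m².
Total ΔF = 3.4487 + 0.6051 + 0.1437 = 4.1975 W/m².

ΔF = 4.20 W/m²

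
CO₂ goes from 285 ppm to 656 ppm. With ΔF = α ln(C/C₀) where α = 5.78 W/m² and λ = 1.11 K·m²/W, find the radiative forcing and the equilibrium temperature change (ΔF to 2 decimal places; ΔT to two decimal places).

ΔF = 4.82 W/m²; ΔT = 5.35 K

CO₂: 5.78 × ln(656/285) = 5.78 × ln(2.30175) = 5.78 × 0.83367 = 4.8186 W/m².
ΔT = λ ΔF = 1.11 × 4.82 = 5.3502 K.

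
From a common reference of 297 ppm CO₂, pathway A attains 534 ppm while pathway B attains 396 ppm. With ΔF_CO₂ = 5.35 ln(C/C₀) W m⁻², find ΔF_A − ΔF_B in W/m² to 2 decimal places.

ΔF_A − ΔF_B = 1.60 W/m²

ΔF_A = 5.35 ln(534/297) = 5.35 × 0.58666 = 3.1386 W/m².
ΔF_B = 5.35 ln(396/297) = 5.35 × 0.28768 = 1.5391 W/m².
Difference: 3.1386 − 1.5391 = 1.5995 W/m².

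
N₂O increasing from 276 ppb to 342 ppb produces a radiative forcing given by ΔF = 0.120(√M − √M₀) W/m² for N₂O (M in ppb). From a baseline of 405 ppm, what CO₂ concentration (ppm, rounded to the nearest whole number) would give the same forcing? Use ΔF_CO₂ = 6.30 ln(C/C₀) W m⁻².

C ≈ 420 ppm

N₂O forcing: 0.120 × (√342 − √276) = 0.120 × (18.4932 − 16.6132) = 0.120 × 1.8800 = 0.22560 W/m².
Set 6.30 ln(C/405) = 0.22560: ln(C/405) = 0.22560/6.30 = 0.03581, so C = 405 × e^0.03581 = 405 × 1.03646 = 419.77 ppm.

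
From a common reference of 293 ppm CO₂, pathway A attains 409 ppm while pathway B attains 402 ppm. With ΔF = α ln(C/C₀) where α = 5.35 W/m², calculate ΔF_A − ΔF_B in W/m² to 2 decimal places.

ΔF_A − ΔF_B = 0.09 W/m²

ΔF_A = 5.35 ln(409/293) = 5.35 × 0.33354 = 1.7844 W/m².
ΔF_B = 5.35 ln(402/293) = 5.35 × 0.31628 = 1.6921 W/m².
Difference: 1.7844 − 1.6921 = 0.0923 W/m².
(Equivalently, ΔF_A − ΔF_B = 5.35 ln(409/402) = 5.35 × 0.01726 = 0.0923 W/m².)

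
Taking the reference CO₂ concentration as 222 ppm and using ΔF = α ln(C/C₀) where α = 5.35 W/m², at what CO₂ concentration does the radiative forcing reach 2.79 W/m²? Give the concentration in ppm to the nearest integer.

C ≈ 374 ppm

Set 5.35 ln(C/222) = 2.79, so ln(C/222) = 2.79/5.35 = 0.52150.
Then C/222 = e^0.52150 = 1.68455, giving C = 222 × 1.68455 = 373.97 ppm.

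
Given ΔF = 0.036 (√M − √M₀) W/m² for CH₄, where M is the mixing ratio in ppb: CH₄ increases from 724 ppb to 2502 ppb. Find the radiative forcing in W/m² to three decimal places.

ΔF = 0.832 W/m²

CH₄: 0.036 × (√2502 − √724) = 0.036 × (50.0200 − 26.9072) = 0.036 × 23.1128 = 0.8321 W/m².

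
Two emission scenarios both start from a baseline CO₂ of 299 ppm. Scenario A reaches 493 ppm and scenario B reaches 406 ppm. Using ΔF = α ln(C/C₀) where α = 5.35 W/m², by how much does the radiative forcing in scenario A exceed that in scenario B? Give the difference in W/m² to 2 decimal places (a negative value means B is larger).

ΔF_A = 5.35 ln(493/299) = 5.35 × 0.50007 = 2.6754 W/m².
ΔF_B = 5.35 ln(406/299) = 5.35 × 0.30591 = 1.6366 W/m².
Difference: 2.6754 − 1.6366 = 1.0388 W/m².

ΔF_A − ΔF_B = 1.04 W/m²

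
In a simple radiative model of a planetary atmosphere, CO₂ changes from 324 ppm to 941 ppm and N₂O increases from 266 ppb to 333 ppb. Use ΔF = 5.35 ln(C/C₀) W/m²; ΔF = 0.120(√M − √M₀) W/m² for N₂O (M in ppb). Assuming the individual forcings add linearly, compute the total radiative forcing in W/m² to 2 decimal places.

ΔF = 5.94 W/m²

CO₂: 5.35 × ln(941/324) = 5.35 × ln(2.90432) = 5.35 × 1.06620 = 5.7042 W/m².
N₂O: 0.120 × (√333 − √266) = 0.120 × (18.2483 − 16.3095) = 0.120 × 1.9388 = 0.2327 W/m².
Total ΔF = 5.7042 + 0.2327 = 5.9369 W/m².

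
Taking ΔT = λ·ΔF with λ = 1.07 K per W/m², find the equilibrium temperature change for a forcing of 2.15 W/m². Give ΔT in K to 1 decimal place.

ΔT = λ ΔF = 1.07 × 2.15 = 2.3005 K.

ΔT = 2.3 K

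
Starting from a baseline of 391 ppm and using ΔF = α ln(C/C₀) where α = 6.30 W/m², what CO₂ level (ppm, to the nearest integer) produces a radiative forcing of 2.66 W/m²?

Set 6.30 ln(C/391) = 2.66, so ln(C/391) = 2.66/6.30 = 0.42222.
Then C/391 = e^0.42222 = 1.52534, giving C = 391 × 1.52534 = 596.41 ppm.

C ≈ 596 ppm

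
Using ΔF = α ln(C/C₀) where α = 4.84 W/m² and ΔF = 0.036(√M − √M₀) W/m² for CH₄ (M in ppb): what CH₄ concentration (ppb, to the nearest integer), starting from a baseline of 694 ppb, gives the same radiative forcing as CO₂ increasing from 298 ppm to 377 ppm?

CO₂ forcing: 4.84 × ln(377/298) = 4.84 × 0.235152 = 1.13814 W/m².
Set 0.036(√M − √694) = 1.13814: √M = 1.13814/0.036 + √694 = 31.6150 + 26.3439 = 57.9589.
M = (57.9589)² = 3359.23 ppb.

M ≈ 3359 ppb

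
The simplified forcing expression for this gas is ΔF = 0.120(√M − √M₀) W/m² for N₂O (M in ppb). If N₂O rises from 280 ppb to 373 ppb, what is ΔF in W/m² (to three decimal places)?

N₂O: 0.120 × (√373 − √280) = 0.120 × (19.3132 − 16.7332) = 0.120 × 2.5800 = 0.3096 W/m².

ΔF = 0.310 W/m²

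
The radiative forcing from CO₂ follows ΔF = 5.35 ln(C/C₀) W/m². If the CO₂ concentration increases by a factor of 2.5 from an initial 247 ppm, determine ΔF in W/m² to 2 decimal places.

ΔF = 4.90 W/m²

Because the forcing depends only on the ratio C/C₀, the initial concentration does not enter.
ΔF = 5.35 × ln(2.5) = 5.35 × 0.91629 = 4.9022 W/m².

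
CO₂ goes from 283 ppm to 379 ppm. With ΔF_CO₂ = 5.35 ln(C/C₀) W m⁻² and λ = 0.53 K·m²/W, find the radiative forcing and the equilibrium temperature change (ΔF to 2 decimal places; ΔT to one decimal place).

CO₂: 5.35 × ln(379/283) = 5.35 × ln(1.33922) = 5.35 × 0.29209 = 1.5627 W/m².
ΔT = λ ΔF = 0.53 × 1.56 = 0.8268 K.

ΔF = 1.56 W/m²; ΔT = 0.8 K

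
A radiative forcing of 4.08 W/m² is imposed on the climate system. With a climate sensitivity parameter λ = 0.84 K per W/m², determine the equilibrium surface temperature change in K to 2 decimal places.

ΔT = λ ΔF = 0.84 × 4.08 = 3.4272 K.

ΔT = 3.43 K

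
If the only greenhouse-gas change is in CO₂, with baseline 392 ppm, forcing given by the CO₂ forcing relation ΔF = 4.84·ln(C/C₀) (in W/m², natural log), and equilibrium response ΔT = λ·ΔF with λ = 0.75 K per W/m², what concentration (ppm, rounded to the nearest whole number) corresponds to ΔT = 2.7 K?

C ≈ 825 ppm

Required forcing: ΔF = ΔT/λ = 2.7/0.75 = 3.6000 W/m².
Then ln(C/392) = ΔF/4.84 = 3.6000/4.84 = 0.74380.
So C = 392 × e^0.74380 = 392 × 2.10392 = 824.74 ppm.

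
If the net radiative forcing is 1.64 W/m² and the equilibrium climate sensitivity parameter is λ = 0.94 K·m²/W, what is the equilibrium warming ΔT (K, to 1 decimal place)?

ΔT = 1.5 K

ΔT = λ ΔF = 0.94 × 1.64 = 1.5416 K.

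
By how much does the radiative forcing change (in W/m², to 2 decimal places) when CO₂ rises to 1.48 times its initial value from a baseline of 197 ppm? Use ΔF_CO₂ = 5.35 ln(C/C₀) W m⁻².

Because the forcing depends only on the ratio C/C₀, the initial concentration does not enter.
ΔF = 5.35 × ln(1.48) = 5.35 × 0.39204 = 2.0974 W/m².

ΔF = 2.10 W/m²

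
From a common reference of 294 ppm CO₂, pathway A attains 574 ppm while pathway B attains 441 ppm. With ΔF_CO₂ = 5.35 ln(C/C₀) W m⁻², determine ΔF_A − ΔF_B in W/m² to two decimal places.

ΔF_A = 5.35 ln(574/294) = 5.35 × 0.66905 = 3.5794 W/m².
ΔF_B = 5.35 ln(441/294) = 5.35 × 0.40547 = 2.1693 W/m².
Difference: 3.5794 − 2.1693 = 1.4101 W/m².

ΔF_A − ΔF_B = 1.41 W/m²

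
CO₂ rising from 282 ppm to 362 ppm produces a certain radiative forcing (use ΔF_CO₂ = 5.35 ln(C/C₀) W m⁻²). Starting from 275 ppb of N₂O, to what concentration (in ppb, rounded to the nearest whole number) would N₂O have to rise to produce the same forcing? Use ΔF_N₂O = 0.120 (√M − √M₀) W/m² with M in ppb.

CO₂ forcing: 5.35 × ln(362/282) = 5.35 × 0.249737 = 1.33609 W/m².
Set 0.120(√M − √275) = 1.33609: √M = 1.33609/0.120 + √275 = 11.1341 + 16.5831 = 27.7172.
M = (27.7172)² = 768.24 ppb.

M ≈ 768 ppb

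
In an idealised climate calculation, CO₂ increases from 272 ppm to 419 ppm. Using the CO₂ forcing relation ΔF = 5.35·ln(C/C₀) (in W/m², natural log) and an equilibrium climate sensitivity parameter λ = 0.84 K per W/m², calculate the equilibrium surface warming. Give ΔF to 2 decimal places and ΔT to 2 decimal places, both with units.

ΔF = 2.31 W/m²; ΔT = 1.94 K

CO₂: 5.35 × ln(419/272) = 5.35 × ln(1.54044) = 5.35 × 0.43207 = 2.3116 W/m².
ΔT = λ ΔF = 0.84 × 2.31 = 1.9404 K.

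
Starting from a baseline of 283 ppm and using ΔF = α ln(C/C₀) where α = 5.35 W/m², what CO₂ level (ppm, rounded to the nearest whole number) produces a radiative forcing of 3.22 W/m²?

C ≈ 517 ppm

Set 5.35 ln(C/283) = 3.22, so ln(C/283) = 3.22/5.35 = 0.60187.
Then C/283 = e^0.60187 = 1.82553, giving C = 283 × 1.82553 = 516.62 ppm.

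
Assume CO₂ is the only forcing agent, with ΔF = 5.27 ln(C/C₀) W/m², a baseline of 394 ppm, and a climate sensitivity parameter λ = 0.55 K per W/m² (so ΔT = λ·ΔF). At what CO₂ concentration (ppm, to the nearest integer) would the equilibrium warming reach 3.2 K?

C ≈ 1188 ppm

Required forcing: ΔF = ΔT/λ = 3.2/0.55 = 5.8182 W/m².
Then ln(C/394) = ΔF/5.27 = 5.8182/5.27 = 1.10402.
So C = 394 × e^1.10402 = 394 × 3.01627 = 1188.41 ppm.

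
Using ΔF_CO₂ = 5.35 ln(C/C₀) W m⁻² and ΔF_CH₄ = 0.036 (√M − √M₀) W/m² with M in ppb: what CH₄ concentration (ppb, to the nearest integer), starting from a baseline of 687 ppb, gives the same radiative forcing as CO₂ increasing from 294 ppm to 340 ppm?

CO₂ forcing: 5.35 × ln(340/294) = 5.35 × 0.145366 = 0.77771 W/m².
Set 0.036(√M − √687) = 0.77771: √M = 0.77771/0.036 + √687 = 21.6031 + 26.2107 = 47.8138.
M = (47.8138)² = 2286.16 ppb.

M ≈ 2286 ppb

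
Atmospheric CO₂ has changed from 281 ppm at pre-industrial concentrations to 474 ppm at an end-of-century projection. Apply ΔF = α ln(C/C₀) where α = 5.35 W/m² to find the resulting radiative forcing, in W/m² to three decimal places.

ΔF = 2.797 W/m²

CO₂: 5.35 × ln(474/281) = 5.35 × ln(1.68683) = 5.35 × 0.52285 = 2.7972 W/m².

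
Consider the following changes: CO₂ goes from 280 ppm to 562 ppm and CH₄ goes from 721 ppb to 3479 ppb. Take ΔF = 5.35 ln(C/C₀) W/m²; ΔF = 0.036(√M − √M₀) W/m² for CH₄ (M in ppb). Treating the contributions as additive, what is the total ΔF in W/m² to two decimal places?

CO₂: 5.35 × ln(562/280) = 5.35 × ln(2.00714) = 5.35 × 0.69671 = 3.7274 W/m².
CH₄: 0.036 × (√3479 − √721) = 0.036 × (58.9830 − 26.8514) = 0.036 × 32.1316 = 1.1567 W/m².
Total ΔF = 3.7274 + 1.1567 = 4.8841 W/m².

ΔF = 4.88 W/m²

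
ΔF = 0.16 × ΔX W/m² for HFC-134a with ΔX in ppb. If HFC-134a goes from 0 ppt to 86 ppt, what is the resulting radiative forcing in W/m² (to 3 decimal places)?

ΔF = 0.014 W/m²

HFC-134a: Δ = 86 − 0 = 86 ppt = 0.086 ppb; ΔF = 0.16 × 0.086 = 0.0138 W/m².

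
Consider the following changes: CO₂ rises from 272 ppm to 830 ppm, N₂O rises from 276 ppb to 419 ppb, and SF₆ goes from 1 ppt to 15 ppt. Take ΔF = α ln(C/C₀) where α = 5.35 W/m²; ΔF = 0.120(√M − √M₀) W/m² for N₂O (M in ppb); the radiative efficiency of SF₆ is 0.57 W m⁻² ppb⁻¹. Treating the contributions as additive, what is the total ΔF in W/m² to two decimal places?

ΔF = 6.44 W/m²

CO₂: 5.35 × ln(830/272) = 5.35 × ln(3.05147) = 5.35 × 1.11562 = 5.9686 W/m².
N₂O: 0.120 × (√419 − √276) = 0.120 × (20.4695 − 16.6132) = 0.120 × 3.8563 = 0.4628 W/m².
SF₆: Δ = 15 − 1 = 14 ppt = 0.014 ppb; ΔF = 0.57 × 0.014 = 0.0080 W/m².
Total ΔF = 5.9686 + 0.4628 + 0.0080 = 6.4394 W/m².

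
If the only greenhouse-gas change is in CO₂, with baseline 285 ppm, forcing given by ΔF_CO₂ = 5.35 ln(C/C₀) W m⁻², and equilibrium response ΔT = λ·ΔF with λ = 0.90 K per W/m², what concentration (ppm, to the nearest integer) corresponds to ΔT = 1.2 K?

Required forcing: ΔF = ΔT/λ = 1.2/0.90 = 1.3333 W/m².
Then ln(C/285) = ΔF/5.35 = 1.3333/5.35 = 0.24921.
So C = 285 × e^0.24921 = 285 × 1.28301 = 365.66 ppm.

C ≈ 366 ppm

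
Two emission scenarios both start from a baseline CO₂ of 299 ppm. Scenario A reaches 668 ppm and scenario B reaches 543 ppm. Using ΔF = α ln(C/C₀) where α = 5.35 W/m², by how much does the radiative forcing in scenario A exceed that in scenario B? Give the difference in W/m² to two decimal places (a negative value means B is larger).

ΔF_A − ΔF_B = 1.11 W/m²

ΔF_A = 5.35 ln(668/299) = 5.35 × 0.80384 = 4.3005 W/m².
ΔF_B = 5.35 ln(543/299) = 5.35 × 0.59667 = 3.1922 W/m².
Difference: 4.3005 − 3.1922 = 1.1083 W/m².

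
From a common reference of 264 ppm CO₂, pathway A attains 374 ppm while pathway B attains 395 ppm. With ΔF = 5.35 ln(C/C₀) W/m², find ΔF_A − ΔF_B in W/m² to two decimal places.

ΔF_A = 5.35 ln(374/264) = 5.35 × 0.34831 = 1.8635 W/m².
ΔF_B = 5.35 ln(395/264) = 5.35 × 0.40294 = 2.1557 W/m².
Difference: 1.8635 − 2.1557 = -0.2922 W/m².

ΔF_A − ΔF_B = -0.29 W/m²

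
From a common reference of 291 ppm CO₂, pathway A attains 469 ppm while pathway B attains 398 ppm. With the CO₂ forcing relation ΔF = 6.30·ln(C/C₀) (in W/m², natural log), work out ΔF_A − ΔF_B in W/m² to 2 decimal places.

ΔF_A = 6.30 ln(469/291) = 6.30 × 0.47728 = 3.0069 W/m².
ΔF_B = 6.30 ln(398/291) = 6.30 × 0.31313 = 1.9727 W/m².
Difference: 3.0069 − 1.9727 = 1.0342 W/m².

ΔF_A − ΔF_B = 1.03 W/m²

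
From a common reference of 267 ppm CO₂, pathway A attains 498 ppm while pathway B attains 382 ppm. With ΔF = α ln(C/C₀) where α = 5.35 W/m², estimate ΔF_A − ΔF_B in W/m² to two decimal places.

ΔF_A = 5.35 ln(498/267) = 5.35 × 0.62335 = 3.3349 W/m².
ΔF_B = 5.35 ln(382/267) = 5.35 × 0.35817 = 1.9162 W/m².
Difference: 3.3349 − 1.9162 = 1.4187 W/m².
(Equivalently, ΔF_A − ΔF_B = 5.35 ln(498/382) = 5.35 × 0.26518 = 1.4187 W/m².)

ΔF_A − ΔF_B = 1.42 W/m²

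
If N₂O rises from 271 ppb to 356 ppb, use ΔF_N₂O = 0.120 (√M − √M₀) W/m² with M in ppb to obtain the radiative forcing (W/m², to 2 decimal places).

ΔF = 0.29 W/m²

N₂O: 0.120 × (√356 − √271) = 0.120 × (18.8680 − 16.4621) = 0.120 × 2.4059 = 0.2887 W/m².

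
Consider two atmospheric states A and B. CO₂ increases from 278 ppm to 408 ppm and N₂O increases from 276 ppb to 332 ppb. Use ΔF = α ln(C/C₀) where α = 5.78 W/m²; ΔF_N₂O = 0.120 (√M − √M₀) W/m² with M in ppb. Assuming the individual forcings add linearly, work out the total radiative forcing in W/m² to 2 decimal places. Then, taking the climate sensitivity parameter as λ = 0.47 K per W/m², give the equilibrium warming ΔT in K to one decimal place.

ΔF = 2.41 W/m²; ΔT = 1.1 K

CO₂: 5.78 × ln(408/278) = 5.78 × ln(1.46763) = 5.78 × 0.38365 = 2.2175 W/m².
N₂O: 0.120 × (√332 − √276) = 0.120 × (18.2209 − 16.6132) = 0.120 × 1.6077 = 0.1929 W/m².
Total ΔF = 2.2175 + 0.1929 = 2.4104 W/m².
ΔT = λ ΔF = 0.47 × 2.41 = 1.1327 K.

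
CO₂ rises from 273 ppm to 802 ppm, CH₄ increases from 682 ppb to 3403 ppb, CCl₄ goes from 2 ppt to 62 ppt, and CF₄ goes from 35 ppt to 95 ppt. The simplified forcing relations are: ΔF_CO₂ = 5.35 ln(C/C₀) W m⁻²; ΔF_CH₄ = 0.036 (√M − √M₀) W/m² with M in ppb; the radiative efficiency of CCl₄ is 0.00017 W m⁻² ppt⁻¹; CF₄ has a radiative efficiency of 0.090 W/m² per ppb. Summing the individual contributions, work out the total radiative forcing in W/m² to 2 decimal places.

ΔF = 6.94 W/m²

CO₂: 5.35 × ln(802/273) = 5.35 × ln(2.93773) = 5.35 × 1.07764 = 5.7654 W/m².
CH₄: 0.036 × (√3403 − √682) = 0.036 × (58.3352 − 26.1151) = 0.036 × 32.2201 = 1.1599 W/m².
CCl₄: ΔF = 0.00017 × (62 − 2) = 0.00017 × 60 = 0.0102 W/m².
CF₄: Δ = 95 − 35 = 60 ppt = 0.060 ppb; ΔF = 0.090 × 0.060 = 0.0054 W/m².
Total ΔF = 5.7654 + 1.1599 + 0.0102 + 0.0054 = 6.9409 W/m².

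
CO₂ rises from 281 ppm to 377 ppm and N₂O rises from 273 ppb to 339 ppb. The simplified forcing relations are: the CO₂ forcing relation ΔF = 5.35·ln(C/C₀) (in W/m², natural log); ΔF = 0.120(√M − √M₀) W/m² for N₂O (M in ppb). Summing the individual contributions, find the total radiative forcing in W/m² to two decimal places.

ΔF = 1.80 W/m²

CO₂: 5.35 × ln(377/281) = 5.35 × ln(1.34164) = 5.35 × 0.29389 = 1.5723 W/m².
N₂O: 0.120 × (√339 − √273) = 0.120 × (18.4120 − 16.5227) = 0.120 × 1.8893 = 0.2267 W/m².
Total ΔF = 1.5723 + 0.2267 = 1.7990 W/m².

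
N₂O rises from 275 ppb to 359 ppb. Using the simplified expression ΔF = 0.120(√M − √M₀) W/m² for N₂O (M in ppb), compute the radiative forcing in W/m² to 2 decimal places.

ΔF = 0.28 W/m²

N₂O: 0.120 × (√359 − √275) = 0.120 × (18.9473 − 16.5831) = 0.120 × 2.3642 = 0.2837 W/m².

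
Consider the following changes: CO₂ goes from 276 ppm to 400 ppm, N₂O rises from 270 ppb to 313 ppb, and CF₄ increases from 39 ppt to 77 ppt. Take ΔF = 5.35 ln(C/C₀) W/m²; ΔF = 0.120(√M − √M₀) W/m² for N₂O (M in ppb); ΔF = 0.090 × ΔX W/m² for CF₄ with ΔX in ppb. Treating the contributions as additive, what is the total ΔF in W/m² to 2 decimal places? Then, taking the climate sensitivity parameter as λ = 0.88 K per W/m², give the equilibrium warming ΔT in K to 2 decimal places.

CO₂: 5.35 × ln(400/276) = 5.35 × ln(1.44928) = 5.35 × 0.37107 = 1.9852 W/m².
N₂O: 0.120 × (√313 − √270) = 0.120 × (17.6918 − 16.4317) = 0.120 × 1.2601 = 0.1512 W/m².
CF₄: Δ = 77 − 39 = 38 ppt = 0.038 ppb; ΔF = 0.090 × 0.038 = 0.0034 W/m².
Total ΔF = 1.9852 + 0.1512 + 0.0034 = 2.1398 W/m².
ΔT = λ ΔF = 0.88 × 2.14 = 1.8832 K.

ΔF = 2.14 W/m²; ΔT = 1.88 K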